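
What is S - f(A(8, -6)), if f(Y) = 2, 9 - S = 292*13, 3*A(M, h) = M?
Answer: -3789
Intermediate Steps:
A(M, h) = M/3
S = -3787 (S = 9 - 292*13 = 9 - 1*3796 = 9 - 3796 = -3787)
S - f(A(8, -6)) = -3787 - 1*2 = -3787 - 2 = -3789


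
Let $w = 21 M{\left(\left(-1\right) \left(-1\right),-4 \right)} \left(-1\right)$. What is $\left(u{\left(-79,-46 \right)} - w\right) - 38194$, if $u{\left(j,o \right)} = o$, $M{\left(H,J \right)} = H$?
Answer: $-38219$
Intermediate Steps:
$w = -21$ ($w = 21 \left(\left(-1\right) \left(-1\right)\right) \left(-1\right) = 21 \cdot 1 \left(-1\right) = 21 \left(-1\right) = -21$)
$\left(u{\left(-79,-46 \right)} - w\right) - 38194 = \left(-46 - -21\right) - 38194 = \left(-46 + 21\right) - 38194 = -25 - 38194 = -38219$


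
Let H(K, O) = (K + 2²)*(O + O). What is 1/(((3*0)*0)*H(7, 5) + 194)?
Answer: 1/194 ≈ 0.0051546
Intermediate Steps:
H(K, O) = 2*O*(4 + K) (H(K, O) = (K + 4)*(2*O) = (4 + K)*(2*O) = 2*O*(4 + K))
1/(((3*0)*0)*H(7, 5) + 194) = 1/(((3*0)*0)*(2*5*(4 + 7)) + 194) = 1/((0*0)*(2*5*11) + 194) = 1/(0*110 + 194) = 1/(0 + 194) = 1/194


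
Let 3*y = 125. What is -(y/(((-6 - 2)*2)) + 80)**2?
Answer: -13801225/2304 ≈ -5990.1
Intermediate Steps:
y = 125/3 (y = (1/3)*125 = 125/3 ≈ 41.667)
-(y/(((-6 - 2)*2)) + 80)**2 = -(125/(3*(((-6 - 2)*2))) + 80)**2 = -(125/(3*((-8*2))) + 80)**2 = -((125/3)/(-16) + 80)**2 = -((125/3)*(-1/16) + 80)**2 = -(-125/48 + 80)**2 = -(3715/48)**2 = -1*13801225/2304 = -13801225/2304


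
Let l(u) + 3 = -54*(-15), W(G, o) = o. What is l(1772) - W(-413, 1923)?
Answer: -1116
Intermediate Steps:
l(u) = 807 (l(u) = -3 - 54*(-15) = -3 + 810 = 807)
l(1772) - W(-413, 1923) = 807 - 1*1923 = 807 - 1923 = -1116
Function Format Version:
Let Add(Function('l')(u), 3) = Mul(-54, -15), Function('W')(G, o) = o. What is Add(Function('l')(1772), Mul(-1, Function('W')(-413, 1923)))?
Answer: -1116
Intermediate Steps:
Function('l')(u) = 807 (Function('l')(u) = Add(-3, Mul(-54, -15)) = Add(-3, 810) = 807)
Add(Function('l')(1772), Mul(-1, Function('W')(-413, 1923))) = Add(807, Mul(-1, 1923)) = Add(807, -1923) = -1116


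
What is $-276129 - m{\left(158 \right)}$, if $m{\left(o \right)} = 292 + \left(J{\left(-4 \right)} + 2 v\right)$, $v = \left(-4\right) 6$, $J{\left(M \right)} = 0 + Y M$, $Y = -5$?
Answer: $-276393$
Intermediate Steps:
$J{\left(M \right)} = - 5 M$ ($J{\left(M \right)} = 0 - 5 M = - 5 M$)
$v = -24$
$m{\left(o \right)} = 264$ ($m{\left(o \right)} = 292 + \left(\left(-5\right) \left(-4\right) + 2 \left(-24\right)\right) = 292 + \left(20 - 48\right) = 292 - 28 = 264$)
$-276129 - m{\left(158 \right)} = -276129 - 264 = -276393$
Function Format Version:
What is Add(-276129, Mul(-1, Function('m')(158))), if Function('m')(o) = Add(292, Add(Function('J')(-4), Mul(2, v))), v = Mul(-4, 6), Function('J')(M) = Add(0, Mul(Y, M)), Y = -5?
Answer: -276393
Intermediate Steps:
Function('J')(M) = Mul(-5, M) (Function('J')(M) = Add(0, Mul(-5, M)) = Mul(-5, M))
v = -24
Function('m')(o) = 264 (Function('m')(o) = Add(292, Add(Mul(-5, -4), Mul(2, -24))) = Add(292, Add(20, -48)) = Add(292, -28) = 264)
Add(-276129, Mul(-1, Function('m')(158))) = Add(-276129, Mul(-1, 264)) = Add(-276129, -264) = -276393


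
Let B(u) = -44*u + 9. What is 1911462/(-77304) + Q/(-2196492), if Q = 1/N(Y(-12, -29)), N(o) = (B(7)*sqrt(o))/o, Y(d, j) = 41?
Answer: -318577/12884 + sqrt(41)/656751108 ≈ -24.727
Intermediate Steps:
B(u) = 9 - 44*u
N(o) = -299/sqrt(o) (N(o) = ((9 - 44*7)*sqrt(o))/o = ((9 - 308)*sqrt(o))/o = (-299*sqrt(o))/o = -299/sqrt(o))
Q = -sqrt(41)/299 (Q = 1/(-299*sqrt(41)/41) = -sqrt(41)/299 ≈ -0.021415)
1911462/(-77304) + Q/(-2196492) = 1911462/(-77304) - sqrt(41)/299/(-2196492) = 1911462*(-1/77304) - sqrt(41)/299*(-1/2196492) = -318577/12884 + sqrt(41)/656751108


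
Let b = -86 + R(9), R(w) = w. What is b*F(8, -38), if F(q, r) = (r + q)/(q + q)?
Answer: 1155/8 ≈ 144.38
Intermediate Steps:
F(q, r) = (q + r)/(2*q) (F(q, r) = (q + r)/((2*q)) = (q + r)*(1/(2*q)) = (q + r)/(2*q))
b = -77 (b = -86 + 9 = -77)
b*F(8, -38) = -77*(8 - 38)/(2*8) = -77*(-30)/(2*8) = -77*(-15/8) = 1155/8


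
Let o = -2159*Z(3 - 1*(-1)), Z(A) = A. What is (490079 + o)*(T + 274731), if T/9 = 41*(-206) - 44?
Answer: 95480257203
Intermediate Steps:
T = -76410 (T = 9*(41*(-206) - 44) = 9*(-8446 - 44) = 9*(-8490) = -76410)
o = -8636 (o = -2159*(3 - 1*(-1)) = -2159*(3 + 1) = -2159*4 = -8636)
(490079 + o)*(T + 274731) = (490079 - 8636)*(-76410 + 274731) = 481443*198321 = 95480257203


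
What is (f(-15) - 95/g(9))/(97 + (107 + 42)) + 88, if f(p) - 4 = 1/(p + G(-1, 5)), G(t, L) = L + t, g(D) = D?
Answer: 1071247/12177 ≈ 87.973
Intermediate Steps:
f(p) = 4 + 1/(4 + p) (f(p) = 4 + 1/(p + (5 - 1)) = 4 + 1/(p + 4) = 4 + 1/(4 + p))
(f(-15) - 95/g(9))/(97 + (107 + 42)) + 88 = ((17 + 4*(-15))/(4 - 15) - 95/9)/(97 + (107 + 42)) + 88 = ((17 - 60)/(-11) - 95*1/9)/(97 + 149) + 88 = (-1/11*(-43) - 95/9)/246 + 88 = (43/11 - 95/9)*(1/246) + 88 = -658/99*1/246 + 88 = -329/12177 + 88 = 1071247/12177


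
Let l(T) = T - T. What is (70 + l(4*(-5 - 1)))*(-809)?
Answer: -56630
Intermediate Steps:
l(T) = 0
(70 + l(4*(-5 - 1)))*(-809) = (70 + 0)*(-809) = 70*(-809) = -56630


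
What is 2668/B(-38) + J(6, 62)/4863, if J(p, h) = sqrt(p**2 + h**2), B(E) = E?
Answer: -1334/19 + 2*sqrt(970)/4863 ≈ -70.198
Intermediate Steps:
J(p, h) = sqrt(h**2 + p**2)
2668/B(-38) + J(6, 62)/4863 = 2668/(-38) + sqrt(62**2 + 6**2)/4863 = 2668*(-1/38) + sqrt(3844 + 36)*(1/4863) = -1334/19 + sqrt(3880)*(1/4863) = -1334/19 + (2*sqrt(970))*(1/4863) = -1334/19 + 2*sqrt(970)/4863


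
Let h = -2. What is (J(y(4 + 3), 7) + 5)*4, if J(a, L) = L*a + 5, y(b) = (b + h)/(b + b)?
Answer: 50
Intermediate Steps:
y(b) = (-2 + b)/(2*b) (y(b) = (b - 2)/(b + b) = (-2 + b)/((2*b)) = (-2 + b)*(1/(2*b)) = (-2 + b)/(2*b))
J(a, L) = 5 + L*a
(J(y(4 + 3), 7) + 5)*4 = ((5 + 7*((-2 + (4 + 3))/(2*(4 + 3)))) + 5)*4 = ((5 + 7*((1/2)*(-2 + 7)/7)) + 5)*4 = ((5 + 7*((1/2)*(1/7)*5)) + 5)*4 = ((5 + 7*(5/14)) + 5)*4 = ((5 + 5/2) + 5)*4 = (15/2 + 5)*4 = (25/2)*4 = 50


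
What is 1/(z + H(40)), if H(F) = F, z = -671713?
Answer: -1/671673 ≈ -1.4888e-6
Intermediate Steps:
1/(z + H(40)) = 1/(-671713 + 40) = 1/(-671673) = -1/671673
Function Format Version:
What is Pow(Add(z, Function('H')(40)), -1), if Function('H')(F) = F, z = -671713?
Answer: Rational(-1, 671673) ≈ -1.4888e-6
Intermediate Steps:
Pow(Add(z, Function('H')(40)), -1) = Pow(Add(-671713, 40), -1) = Pow(-671673, -1) = Rational(-1, 671673)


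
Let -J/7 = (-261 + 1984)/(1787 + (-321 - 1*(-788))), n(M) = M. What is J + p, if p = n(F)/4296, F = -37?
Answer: -3706961/691656 ≈ -5.3595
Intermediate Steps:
J = -1723/322 (J = -7*(-261 + 1984)/(1787 + (-321 - 1*(-788))) = -12061/(1787 + (-321 + 788)) = -12061/(1787 + 467) = -12061/2254 = -7*1723/2254 = -1723/322 ≈ -5.3509)
p = -37/4296 ≈ -0.0086127
J + p = -1723/322 - 37/4296 = -3706961/691656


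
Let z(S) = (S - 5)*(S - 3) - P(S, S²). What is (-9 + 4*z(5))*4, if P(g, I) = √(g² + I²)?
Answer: -36 - 80*√26 ≈ -443.92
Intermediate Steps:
P(g, I) = √(I² + g²)
z(S) = -√(S² + S⁴) + (-5 + S)*(-3 + S) (z(S) = (S - 5)*(S - 3) - √((S²)² + S²) = (-5 + S)*(-3 + S) - √(S⁴ + S²) = (-5 + S)*(-3 + S) - √(S² + S⁴) = -√(S² + S⁴) + (-5 + S)*(-3 + S))
(-9 + 4*z(5))*4 = (-9 + 4*(15 + 5² - √(5² + 5⁴) - 8*5))*4 = (-9 + 4*(15 + 25 - √(25 + 625) - 40))*4 = (-9 + 4*(15 + 25 - √650 - 40))*4 = (-9 + 4*(15 + 25 - 5*√26 - 40))*4 = (-9 + 4*(-5*√26))*4 = (-9 - 20*√26)*4 = -36 - 80*√26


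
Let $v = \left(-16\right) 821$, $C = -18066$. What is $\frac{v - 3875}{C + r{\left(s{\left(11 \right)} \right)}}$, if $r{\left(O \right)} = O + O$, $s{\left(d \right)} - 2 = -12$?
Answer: $\frac{17011}{18086} \approx 0.94056$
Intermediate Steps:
$s{\left(d \right)} = -10$ ($s{\left(d \right)} = 2 - 12 = -10$)
$r{\left(O \right)} = 2 O$
$v = -13136$
$\frac{v - 3875}{C + r{\left(s{\left(11 \right)} \right)}} = \frac{-13136 - 3875}{-18066 + 2 \left(-10\right)} = - \frac{17011}{-18066 - 20} = - \frac{17011}{-18086} = \left(-17011\right) \left(- \frac{1}{18086}\right) = \frac{17011}{18086}$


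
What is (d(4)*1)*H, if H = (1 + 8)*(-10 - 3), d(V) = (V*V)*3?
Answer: -5616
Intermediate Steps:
d(V) = 3*V**2 (d(V) = V**2*3 = 3*V**2)
H = -117 (H = 9*(-13) = -117)
(d(4)*1)*H = ((3*4**2)*1)*(-117) = ((3*16)*1)*(-117) = (48*1)*(-117) = 48*(-117) = -5616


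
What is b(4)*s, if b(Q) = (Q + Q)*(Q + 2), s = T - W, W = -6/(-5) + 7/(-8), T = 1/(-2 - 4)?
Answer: -118/5 ≈ -23.600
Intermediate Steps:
T = -⅙ (T = 1/(-6) = -⅙ ≈ -0.16667)
W = 13/40 (W = -6*(-⅕) + 7*(-⅛) = 6/5 - 7/8 = 13/40 ≈ 0.32500)
s = -59/120 (s = -⅙ - 1*13/40 = -⅙ - 13/40 = -59/120 ≈ -0.49167)
b(Q) = 2*Q*(2 + Q) (b(Q) = (2*Q)*(2 + Q) = 2*Q*(2 + Q))
b(4)*s = (2*4*(2 + 4))*(-59/120) = (2*4*6)*(-59/120) = 48*(-59/120) = -118/5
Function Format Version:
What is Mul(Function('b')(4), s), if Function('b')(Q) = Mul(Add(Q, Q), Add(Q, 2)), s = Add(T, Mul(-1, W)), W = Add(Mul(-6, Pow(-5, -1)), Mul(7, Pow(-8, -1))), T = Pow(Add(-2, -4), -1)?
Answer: Rational(-118, 5) ≈ -23.600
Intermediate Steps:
T = Rational(-1, 6) (T = Pow(-6, -1) = Rational(-1, 6) ≈ -0.16667)
W = Rational(13, 40) (W = Add(Mul(-6, Rational(-1, 5)), Mul(7, Rational(-1, 8))) = Add(Rational(6, 5), Rational(-7, 8)) = Rational(13, 40) ≈ 0.32500)
s = Rational(-59, 120) (s = Add(Rational(-1, 6), Mul(-1, Rational(13, 40))) = Add(Rational(-1, 6), Rational(-13, 40)) = Rational(-59, 120) ≈ -0.49167)
Function('b')(Q) = Mul(2, Q, Add(2, Q)) (Function('b')(Q) = Mul(Mul(2, Q), Add(2, Q)) = Mul(2, Q, Add(2, Q)))
Mul(Function('b')(4), s) = Mul(Mul(2, 4, Add(2, 4)), Rational(-59, 120)) = Mul(Mul(2, 4, 6), Rational(-59, 120)) = Mul(48, Rational(-59, 120)) = Rational(-118, 5)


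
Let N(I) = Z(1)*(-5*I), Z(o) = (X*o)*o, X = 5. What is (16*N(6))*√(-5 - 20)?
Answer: -12000*I ≈ -12000.0*I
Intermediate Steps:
Z(o) = 5*o² (Z(o) = (5*o)*o = 5*o²)
N(I) = -25*I (N(I) = (5*1²)*(-5*I) = (5*1)*(-5*I) = 5*(-5*I) = -25*I)
(16*N(6))*√(-5 - 20) = (16*(-25*6))*√(-5 - 20) = (16*(-150))*√(-25) = -12000*I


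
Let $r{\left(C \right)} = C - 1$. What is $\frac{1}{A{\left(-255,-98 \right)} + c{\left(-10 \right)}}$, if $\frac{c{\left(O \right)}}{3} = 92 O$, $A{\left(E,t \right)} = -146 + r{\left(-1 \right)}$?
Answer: $- \frac{1}{2908} \approx -0.00034388$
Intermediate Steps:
$r{\left(C \right)} = -1 + C$
$A{\left(E,t \right)} = -148$ ($A{\left(E,t \right)} = -146 - 2 = -148$)
$c{\left(O \right)} = 276 O$ ($c{\left(O \right)} = 3 \cdot 92 O = 276 O$)
$\frac{1}{A{\left(-255,-98 \right)} + c{\left(-10 \right)}} = \frac{1}{-148 + 276 \left(-10\right)} = \frac{1}{-148 - 2760} = \frac{1}{-2908} = - \frac{1}{2908}$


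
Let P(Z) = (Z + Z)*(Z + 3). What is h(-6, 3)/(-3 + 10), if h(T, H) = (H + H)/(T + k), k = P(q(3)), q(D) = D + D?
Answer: 1/119 ≈ 0.0084034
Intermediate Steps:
q(D) = 2*D
P(Z) = 2*Z*(3 + Z) (P(Z) = (2*Z)*(3 + Z) = 2*Z*(3 + Z))
k = 108 (k = 2*(2*3)*(3 + 2*3) = 2*6*(3 + 6) = 2*6*9 = 108)
h(T, H) = 2*H/(108 + T) (h(T, H) = (H + H)/(T + 108) = (2*H)/(108 + T) = 2*H/(108 + T))
h(-6, 3)/(-3 + 10) = (2*3/(108 - 6))/(-3 + 10) = (2*3/102)/7 = (2*3*(1/102))*(1/7) = (1/17)*(1/7) = 1/119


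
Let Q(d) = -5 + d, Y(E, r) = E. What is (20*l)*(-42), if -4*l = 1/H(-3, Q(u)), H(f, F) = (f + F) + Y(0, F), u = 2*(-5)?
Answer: -35/3 ≈ -11.667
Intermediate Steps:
u = -10
H(f, F) = F + f (H(f, F) = (f + F) + 0 = (F + f) + 0 = F + f)
l = 1/72 (l = -1/(4*((-5 - 10) - 3)) = -1/(4*(-15 - 3)) = -¼/(-18) = -¼*(-1/18) = 1/72 ≈ 0.013889)
(20*l)*(-42) = (20*(1/72))*(-42) = (5/18)*(-42) = -35/3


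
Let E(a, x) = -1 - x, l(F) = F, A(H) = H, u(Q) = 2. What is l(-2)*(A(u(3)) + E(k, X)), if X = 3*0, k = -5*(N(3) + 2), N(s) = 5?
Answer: -2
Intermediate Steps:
k = -35 (k = -5*(5 + 2) = -5*7 = -35)
X = 0
l(-2)*(A(u(3)) + E(k, X)) = -2*(2 + (-1 - 1*0)) = -2*(2 + (-1 + 0)) = -2*(2 - 1) = -2*1 = -2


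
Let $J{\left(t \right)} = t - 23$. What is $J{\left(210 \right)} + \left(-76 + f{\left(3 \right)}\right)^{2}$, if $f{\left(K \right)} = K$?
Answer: $5516$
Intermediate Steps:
$J{\left(t \right)} = -23 + t$
$J{\left(210 \right)} + \left(-76 + f{\left(3 \right)}\right)^{2} = \left(-23 + 210\right) + \left(-76 + 3\right)^{2} = 187 + \left(-73\right)^{2} = 187 + 5329 = 5516$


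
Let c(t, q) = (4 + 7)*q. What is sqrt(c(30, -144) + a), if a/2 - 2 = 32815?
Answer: 5*sqrt(2562) ≈ 253.08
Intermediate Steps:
a = 65634 (a = 4 + 2*32815 = 4 + 65630 = 65634)
c(t, q) = 11*q
sqrt(c(30, -144) + a) = sqrt(11*(-144) + 65634) = sqrt(-1584 + 65634) = sqrt(64050) = 5*sqrt(2562)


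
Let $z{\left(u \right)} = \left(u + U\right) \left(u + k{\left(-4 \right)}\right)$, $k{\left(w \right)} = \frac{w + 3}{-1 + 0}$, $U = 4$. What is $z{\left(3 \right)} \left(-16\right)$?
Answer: $-448$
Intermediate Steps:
$k{\left(w \right)} = -3 - w$ ($k{\left(w \right)} = \frac{3 + w}{-1} = \left(3 + w\right) \left(-1\right) = -3 - w$)
$z{\left(u \right)} = \left(1 + u\right) \left(4 + u\right)$ ($z{\left(u \right)} = \left(u + 4\right) \left(u - -1\right) = \left(4 + u\right) \left(u + \left(-3 + 4\right)\right) = \left(4 + u\right) \left(u + 1\right) = \left(4 + u\right) \left(1 + u\right) = \left(1 + u\right) \left(4 + u\right)$)
$z{\left(3 \right)} \left(-16\right) = \left(4 + 3^{2} + 5 \cdot 3\right) \left(-16\right) = \left(4 + 9 + 15\right) \left(-16\right) = 28 \left(-16\right) = -448$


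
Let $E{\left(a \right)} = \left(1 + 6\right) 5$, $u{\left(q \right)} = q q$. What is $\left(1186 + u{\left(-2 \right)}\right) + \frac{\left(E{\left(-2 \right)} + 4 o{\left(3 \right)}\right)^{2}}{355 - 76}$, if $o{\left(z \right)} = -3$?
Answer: $\frac{332539}{279} \approx 1191.9$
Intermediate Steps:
$u{\left(q \right)} = q^{2}$
$E{\left(a \right)} = 35$ ($E{\left(a \right)} = 7 \cdot 5 = 35$)
$\left(1186 + u{\left(-2 \right)}\right) + \frac{\left(E{\left(-2 \right)} + 4 o{\left(3 \right)}\right)^{2}}{355 - 76} = \left(1186 + \left(-2\right)^{2}\right) + \frac{\left(35 + 4 \left(-3\right)\right)^{2}}{355 - 76} = \left(1186 + 4\right) + \frac{\left(35 - 12\right)^{2}}{279} = 1190 + 23^{2} \cdot \frac{1}{279} = 1190 + 529 \cdot \frac{1}{279} = 1190 + \frac{529}{279} = \frac{332539}{279}$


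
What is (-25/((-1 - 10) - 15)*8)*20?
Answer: 2000/13 ≈ 153.85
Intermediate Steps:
(-25/((-1 - 10) - 15)*8)*20 = (-25/(-11 - 15)*8)*20 = (-25/(-26)*8)*20 = (-25*(-1/26)*8)*20 = ((25/26)*8)*20 = (100/13)*20 = 2000/13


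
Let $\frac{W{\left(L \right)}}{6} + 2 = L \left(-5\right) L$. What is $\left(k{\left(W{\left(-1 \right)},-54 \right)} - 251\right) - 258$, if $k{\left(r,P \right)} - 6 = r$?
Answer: $-545$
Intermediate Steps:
$W{\left(L \right)} = -12 - 30 L^{2}$ ($W{\left(L \right)} = -12 + 6 L \left(-5\right) L = -12 + 6 - 5 L L = -12 + 6 \left(- 5 L^{2}\right) = -12 - 30 L^{2}$)
$k{\left(r,P \right)} = 6 + r$
$\left(k{\left(W{\left(-1 \right)},-54 \right)} - 251\right) - 258 = \left(\left(6 - \left(12 + 30 \left(-1\right)^{2}\right)\right) - 251\right) - 258 = \left(\left(6 - 42\right) - 251\right) - 258 = \left(-36 - 251\right) - 258 = -287 - 258 = -545$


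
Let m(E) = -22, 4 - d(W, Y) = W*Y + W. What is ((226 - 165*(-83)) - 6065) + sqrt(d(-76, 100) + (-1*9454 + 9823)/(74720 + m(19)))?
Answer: 7856 + sqrt(253567005978)/5746 ≈ 7943.6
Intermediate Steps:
d(W, Y) = 4 - W - W*Y (d(W, Y) = 4 - (W*Y + W) = 4 - (W + W*Y) = 4 + (-W - W*Y) = 4 - W - W*Y)
((226 - 165*(-83)) - 6065) + sqrt(d(-76, 100) + (-1*9454 + 9823)/(74720 + m(19))) = ((226 - 165*(-83)) - 6065) + sqrt((4 - 1*(-76) - 1*(-76)*100) + (-1*9454 + 9823)/(74720 - 22)) = ((226 + 13695) - 6065) + sqrt((4 + 76 + 7600) + (-9454 + 9823)/74698) = (13921 - 6065) + sqrt(7680 + 369*(1/74698)) = 7856 + sqrt(7680 + 369/74698) = 7856 + sqrt(573681009/74698) = 7856 + sqrt(253567005978)/5746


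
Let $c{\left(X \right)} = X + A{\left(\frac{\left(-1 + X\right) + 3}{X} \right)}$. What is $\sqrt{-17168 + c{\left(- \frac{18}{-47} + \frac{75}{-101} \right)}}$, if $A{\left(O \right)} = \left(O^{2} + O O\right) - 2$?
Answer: $\frac{i \sqrt{1124685017228074849}}{8103129} \approx 130.88 i$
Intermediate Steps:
$A{\left(O \right)} = -2 + 2 O^{2}$ ($A{\left(O \right)} = \left(O^{2} + O^{2}\right) - 2 = 2 O^{2} - 2 = -2 + 2 O^{2}$)
$c{\left(X \right)} = -2 + X + \frac{2 \left(2 + X\right)^{2}}{X^{2}}$ ($c{\left(X \right)} = X + \left(-2 + 2 \left(\frac{\left(-1 + X\right) + 3}{X}\right)^{2}\right) = X + \left(-2 + 2 \left(\frac{2 + X}{X}\right)^{2}\right) = X - \left(2 - 2 \frac{\left(2 + X\right)^{2}}{X^{2}}\right) = X - \left(2 - \frac{2 \left(2 + X\right)^{2}}{X^{2}}\right) = -2 + X + \frac{2 \left(2 + X\right)^{2}}{X^{2}}$)
$\sqrt{-17168 + c{\left(- \frac{18}{-47} + \frac{75}{-101} \right)}} = \sqrt{-17168 + \left(\left(- \frac{18}{-47} + \frac{75}{-101}\right) + \frac{8}{- \frac{18}{-47} + \frac{75}{-101}} + \frac{8}{\left(- \frac{18}{-47} + \frac{75}{-101}\right)^{2}}\right)} = \sqrt{-17168 + \left(\left(\left(-18\right) \left(- \frac{1}{47}\right) + 75 \left(- \frac{1}{101}\right)\right) + \frac{8}{\left(-18\right) \left(- \frac{1}{47}\right) + 75 \left(- \frac{1}{101}\right)} + \frac{8}{\left(\left(-18\right) \left(- \frac{1}{47}\right) + 75 \left(- \frac{1}{101}\right)\right)^{2}}\right)} = \sqrt{-17168 + \left(\left(\frac{18}{47} - \frac{75}{101}\right) + \frac{8}{\frac{18}{47} - \frac{75}{101}} + \frac{8}{\left(\frac{18}{47} - \frac{75}{101}\right)^{2}}\right)} = \sqrt{-17168 + \left(- \frac{1707}{4747} + \frac{8}{- \frac{1707}{4747}} + \frac{8}{\frac{2913849}{22534009}}\right)} = \sqrt{-17168 + \left(- \frac{1707}{4747} + 8 \left(- \frac{4747}{1707}\right) + 8 \cdot \frac{22534009}{2913849}\right)} = \sqrt{-17168 - - \frac{543053158637}{13832041203}} = \sqrt{-17168 + \frac{543053158637}{13832041203}} = \sqrt{- \frac{236925430214467}{13832041203}} = \frac{i \sqrt{1124685017228074849}}{8103129}$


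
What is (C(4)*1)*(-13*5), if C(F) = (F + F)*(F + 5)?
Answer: -4680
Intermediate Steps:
C(F) = 2*F*(5 + F) (C(F) = (2*F)*(5 + F) = 2*F*(5 + F))
(C(4)*1)*(-13*5) = ((2*4*(5 + 4))*1)*(-13*5) = ((2*4*9)*1)*(-65) = (72*1)*(-65) = 72*(-65) = -4680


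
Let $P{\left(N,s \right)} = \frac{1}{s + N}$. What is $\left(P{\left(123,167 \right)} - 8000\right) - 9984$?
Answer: $- \frac{5215359}{290} \approx -17984.0$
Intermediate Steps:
$P{\left(N,s \right)} = \frac{1}{N + s}$
$\left(P{\left(123,167 \right)} - 8000\right) - 9984 = \left(\frac{1}{123 + 167} - 8000\right) - 9984 = \left(\frac{1}{290} - 8000\right) - 9984 = - \frac{2319999}{290} - 9984 = - \frac{5215359}{290}$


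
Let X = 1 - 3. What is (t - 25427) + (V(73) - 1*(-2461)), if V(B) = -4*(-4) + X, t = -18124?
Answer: -41076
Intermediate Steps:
X = -2
V(B) = 14 (V(B) = -4*(-4) - 2 = 16 - 2 = 14)
(t - 25427) + (V(73) - 1*(-2461)) = (-18124 - 25427) + (14 - 1*(-2461)) = -43551 + (14 + 2461) = -43551 + 2475 = -41076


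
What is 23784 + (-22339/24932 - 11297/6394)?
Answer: 82415365537/3465548 ≈ 23781.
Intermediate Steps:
23784 + (-22339/24932 - 11297/6394) = 23784 - 9228095/3465548 = 82415365537/3465548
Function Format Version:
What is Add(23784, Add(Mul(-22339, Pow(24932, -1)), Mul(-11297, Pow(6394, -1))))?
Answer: Rational(82415365537, 3465548) ≈ 23781.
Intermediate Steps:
Add(23784, Add(Mul(-22339, Pow(24932, -1)), Mul(-11297, Pow(6394, -1)))) = Add(23784, Add(Mul(-22339, Rational(1, 24932)), Mul(-11297, Rational(1, 6394)))) = Add(23784, Add(Rational(-22339, 24932), Rational(-11297, 6394))) = Add(23784, Rational(-9228095, 3465548)) = Rational(82415365537, 3465548)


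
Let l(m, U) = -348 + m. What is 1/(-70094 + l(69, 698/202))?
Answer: -1/70373 ≈ -1.4210e-5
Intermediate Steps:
1/(-70094 + l(69, 698/202)) = 1/(-70094 + (-348 + 69)) = 1/(-70094 - 279) = 1/(-70373) = -1/70373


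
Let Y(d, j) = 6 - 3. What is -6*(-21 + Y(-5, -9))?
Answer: 108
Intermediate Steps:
Y(d, j) = 3
-6*(-21 + Y(-5, -9)) = -6*(-21 + 3) = -6*(-18) = 108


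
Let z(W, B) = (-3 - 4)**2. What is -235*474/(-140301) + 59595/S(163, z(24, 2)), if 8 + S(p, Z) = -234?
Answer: -2778093905/11317614 ≈ -245.47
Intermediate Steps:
z(W, B) = 49 (z(W, B) = (-7)**2 = 49)
S(p, Z) = -242 (S(p, Z) = -8 - 234 = -242)
-235*474/(-140301) + 59595/S(163, z(24, 2)) = -235*474/(-140301) + 59595/(-242) = -111390*(-1/140301) + 59595*(-1/242) = 37130/46767 - 59595/242 = -2778093905/11317614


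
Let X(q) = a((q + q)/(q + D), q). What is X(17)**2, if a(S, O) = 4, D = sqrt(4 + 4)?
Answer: 16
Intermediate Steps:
D = 2*sqrt(2) (D = sqrt(8) = 2*sqrt(2) ≈ 2.8284)
X(q) = 4
X(17)**2 = 4**2 = 16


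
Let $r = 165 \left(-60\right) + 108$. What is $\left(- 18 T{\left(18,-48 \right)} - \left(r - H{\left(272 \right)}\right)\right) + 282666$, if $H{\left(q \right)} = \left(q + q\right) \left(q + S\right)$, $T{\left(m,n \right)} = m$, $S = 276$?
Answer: $590246$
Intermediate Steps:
$r = -9792$ ($r = -9900 + 108 = -9792$)
$H{\left(q \right)} = 2 q \left(276 + q\right)$ ($H{\left(q \right)} = \left(q + q\right) \left(q + 276\right) = 2 q \left(276 + q\right)$)
$\left(- 18 T{\left(18,-48 \right)} - \left(r - H{\left(272 \right)}\right)\right) + 282666 = \left(\left(-18\right) 18 - \left(-9792 - 544 \left(276 + 272\right)\right)\right) + 282666 = \left(-324 + \left(2 \cdot 272 \cdot 548 + 9792\right)\right) + 282666 = \left(-324 + \left(298112 + 9792\right)\right) + 282666 = \left(-324 + 307904\right) + 282666 = 307580 + 282666 = 590246$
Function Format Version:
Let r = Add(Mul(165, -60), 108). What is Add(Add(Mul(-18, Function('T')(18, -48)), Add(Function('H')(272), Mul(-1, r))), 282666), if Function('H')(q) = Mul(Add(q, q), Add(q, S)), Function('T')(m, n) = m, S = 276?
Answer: 590246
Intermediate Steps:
r = -9792 (r = Add(-9900, 108) = -9792)
Function('H')(q) = Mul(2, q, Add(276, q)) (Function('H')(q) = Mul(Add(q, q), Add(q, 276)) = Mul(Mul(2, q), Add(276, q)) = Mul(2, q, Add(276, q)))
Add(Add(Mul(-18, Function('T')(18, -48)), Add(Function('H')(272), Mul(-1, r))), 282666) = Add(Add(Mul(-18, 18), Add(Mul(2, 272, Add(276, 272)), Mul(-1, -9792))), 282666) = Add(Add(-324, Add(Mul(2, 272, 548), 9792)), 282666) = Add(Add(-324, Add(298112, 9792)), 282666) = Add(Add(-324, 307904), 282666) = Add(307580, 282666) = 590246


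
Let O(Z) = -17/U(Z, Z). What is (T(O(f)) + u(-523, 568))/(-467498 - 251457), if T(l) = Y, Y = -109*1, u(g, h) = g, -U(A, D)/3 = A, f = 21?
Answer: 632/718955 ≈ 0.00087905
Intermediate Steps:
U(A, D) = -3*A
Y = -109
O(Z) = 17/(3*Z) (O(Z) = -17*(-1/(3*Z)) = -(-17)/(3*Z) = 17/(3*Z))
T(l) = -109
(T(O(f)) + u(-523, 568))/(-467498 - 251457) = (-109 - 523)/(-467498 - 251457) = -632/(-718955) = -632*(-1/718955) = 632/718955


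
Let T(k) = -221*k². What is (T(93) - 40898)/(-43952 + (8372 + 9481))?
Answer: 1952327/26099 ≈ 74.805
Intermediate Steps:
(T(93) - 40898)/(-43952 + (8372 + 9481)) = (-221*93² - 40898)/(-43952 + (8372 + 9481)) = (-221*8649 - 40898)/(-43952 + 17853) = (-1911429 - 40898)/(-26099) = -1952327*(-1/26099) = 1952327/26099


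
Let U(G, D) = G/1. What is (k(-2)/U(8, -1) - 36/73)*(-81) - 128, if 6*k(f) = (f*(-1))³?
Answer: -14827/146 ≈ -101.55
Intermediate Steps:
U(G, D) = G (U(G, D) = G*1 = G)
k(f) = -f³/6 (k(f) = (f*(-1))³/6 = (-f)³/6 = (-f³)/6 = -f³/6)
(k(-2)/U(8, -1) - 36/73)*(-81) - 128 = (-⅙*(-2)³/8 - 36/73)*(-81) - 128 = (-⅙*(-8)*(⅛) - 36*1/73)*(-81) - 128 = ((4/3)*(⅛) - 36/73)*(-81) - 128 = (⅙ - 36/73)*(-81) - 128 = -143/438*(-81) - 128 = 3861/146 - 128 = -14827/146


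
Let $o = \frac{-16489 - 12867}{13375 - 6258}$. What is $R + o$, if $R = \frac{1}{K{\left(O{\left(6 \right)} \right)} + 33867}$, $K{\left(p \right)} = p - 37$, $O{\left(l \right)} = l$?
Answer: $- \frac{90298409}{21891892} \approx -4.1247$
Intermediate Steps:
$K{\left(p \right)} = -37 + p$ ($K{\left(p \right)} = p - 37 = -37 + p$)
$o = - \frac{29356}{7117} \approx -4.1248$
$R = \frac{1}{33836}$ ($R = \frac{1}{\left(-37 + 6\right) + 33867} = \frac{1}{-31 + 33867} = \frac{1}{33836} \approx 2.9554 \cdot 10^{-5}$)
$R + o = \frac{1}{33836} - \frac{29356}{7117} = - \frac{90298409}{21891892}$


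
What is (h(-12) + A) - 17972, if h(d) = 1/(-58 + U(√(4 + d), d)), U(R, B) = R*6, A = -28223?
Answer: -84352099/1826 - 3*I*√2/913 ≈ -46195.0 - 0.0046469*I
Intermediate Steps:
U(R, B) = 6*R
h(d) = 1/(-58 + 6*√(4 + d))
(h(-12) + A) - 17972 = (1/(2*(-29 + 3*√(4 - 12))) - 28223) - 17972 = (1/(2*(-29 + 3*√(-8))) - 28223) - 17972 = (1/(2*(-29 + 3*(2*I*√2))) - 28223) - 17972 = (1/(2*(-29 + 6*I*√2)) - 28223) - 17972 = (-28223 + 1/(2*(-29 + 6*I*√2))) - 17972 = -46195 + 1/(2*(-29 + 6*I*√2))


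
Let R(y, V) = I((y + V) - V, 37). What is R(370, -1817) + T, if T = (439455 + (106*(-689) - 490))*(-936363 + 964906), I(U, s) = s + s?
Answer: 10444768607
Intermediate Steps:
I(U, s) = 2*s
R(y, V) = 74 (R(y, V) = 2*37 = 74)
T = 10444768533 (T = (439455 + (-73034 - 490))*28543 = (439455 - 73524)*28543 = 365931*28543 = 10444768533)
R(370, -1817) + T = 74 + 10444768533 = 10444768607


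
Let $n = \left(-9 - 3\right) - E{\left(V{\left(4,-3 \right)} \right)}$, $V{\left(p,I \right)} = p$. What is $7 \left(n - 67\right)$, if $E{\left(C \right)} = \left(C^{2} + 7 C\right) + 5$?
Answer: $-896$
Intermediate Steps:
$E{\left(C \right)} = 5 + C^{2} + 7 C$
$n = -61$ ($n = \left(-9 - 3\right) - \left(5 + 4^{2} + 7 \cdot 4\right) = -12 - \left(5 + 16 + 28\right) = -12 - 49 = -61$)
$7 \left(n - 67\right) = 7 \left(-61 - 67\right) = 7 \left(-128\right) = -896$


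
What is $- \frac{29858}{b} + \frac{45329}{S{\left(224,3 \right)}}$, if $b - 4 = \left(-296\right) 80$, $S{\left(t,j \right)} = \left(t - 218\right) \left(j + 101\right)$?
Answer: $\frac{30328911}{410384} \approx 73.904$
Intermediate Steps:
$S{\left(t,j \right)} = \left(-218 + t\right) \left(101 + j\right)$
$b = -23676$ ($b = 4 - 23680 = -23676$)
$- \frac{29858}{b} + \frac{45329}{S{\left(224,3 \right)}} = - \frac{29858}{-23676} + \frac{45329}{-22018 - 654 + 101 \cdot 224 + 3 \cdot 224} = \left(-29858\right) \left(- \frac{1}{23676}\right) + \frac{45329}{-22018 - 654 + 22624 + 672} = \frac{14929}{11838} + \frac{45329}{624} = \frac{30328911}{410384}$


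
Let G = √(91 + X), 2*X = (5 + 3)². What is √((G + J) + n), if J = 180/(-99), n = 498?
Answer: √(60038 + 121*√123)/11 ≈ 22.523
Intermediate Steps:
X = 32 (X = (5 + 3)²/2 = (½)*8² = (½)*64 = 32)
G = √123 (G = √(91 + 32) = √123 ≈ 11.091)
J = -20/11 (J = 180*(-1/99) = -20/11 ≈ -1.8182)
√((G + J) + n) = √((√123 - 20/11) + 498) = √((-20/11 + √123) + 498) = √(5458/11 + √123)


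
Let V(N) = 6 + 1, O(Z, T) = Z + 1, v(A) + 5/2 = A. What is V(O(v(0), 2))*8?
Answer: 56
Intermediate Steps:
v(A) = -5/2 + A
O(Z, T) = 1 + Z
V(N) = 7
V(O(v(0), 2))*8 = 7*8 = 56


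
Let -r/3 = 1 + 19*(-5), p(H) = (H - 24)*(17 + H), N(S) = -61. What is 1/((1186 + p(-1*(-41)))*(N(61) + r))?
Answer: 1/480012 ≈ 2.0833e-6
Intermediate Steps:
p(H) = (-24 + H)*(17 + H)
r = 282 (r = -3*(1 + 19*(-5)) = -3*(1 - 95) = -3*(-94) = 282)
1/((1186 + p(-1*(-41)))*(N(61) + r)) = 1/((1186 + (-408 + (-1*(-41))² - (-7)*(-41)))*(-61 + 282)) = 1/((1186 + (-408 + 41² - 7*41))*221) = 1/((1186 + (-408 + 1681 - 287))*221) = 1/((1186 + 986)*221) = 1/(2172*221) = 1/480012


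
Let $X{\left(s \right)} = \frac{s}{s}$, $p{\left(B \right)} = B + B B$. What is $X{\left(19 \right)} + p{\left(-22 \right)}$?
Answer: $463$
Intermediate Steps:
$p{\left(B \right)} = B + B^{2}$
$X{\left(s \right)} = 1$
$X{\left(19 \right)} + p{\left(-22 \right)} = 1 - 22 \left(1 - 22\right) = 1 - -462 = 1 + 462 = 463$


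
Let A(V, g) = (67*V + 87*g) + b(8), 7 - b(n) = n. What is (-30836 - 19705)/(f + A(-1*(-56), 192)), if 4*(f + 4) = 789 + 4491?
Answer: -16847/7257 ≈ -2.3215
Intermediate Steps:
b(n) = 7 - n
A(V, g) = -1 + 67*V + 87*g (A(V, g) = (67*V + 87*g) + (7 - 1*8) = (67*V + 87*g) + (7 - 8) = (67*V + 87*g) - 1 = -1 + 67*V + 87*g)
f = 1316 (f = -4 + (789 + 4491)/4 = -4 + (¼)*5280 = -4 + 1320 = 1316)
(-30836 - 19705)/(f + A(-1*(-56), 192)) = (-30836 - 19705)/(1316 + (-1 + 67*(-1*(-56)) + 87*192)) = -50541/(1316 + (-1 + 67*56 + 16704)) = -50541/(1316 + (-1 + 3752 + 16704)) = -50541/(1316 + 20455) = -50541/21771 = -50541*1/21771 = -16847/7257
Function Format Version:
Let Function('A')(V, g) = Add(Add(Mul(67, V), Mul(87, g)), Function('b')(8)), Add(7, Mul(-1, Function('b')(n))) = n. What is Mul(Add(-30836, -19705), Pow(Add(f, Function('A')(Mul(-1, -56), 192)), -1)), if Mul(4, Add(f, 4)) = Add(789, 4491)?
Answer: Rational(-16847, 7257) ≈ -2.3215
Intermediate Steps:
Function('b')(n) = Add(7, Mul(-1, n))
Function('A')(V, g) = Add(-1, Mul(67, V), Mul(87, g)) (Function('A')(V, g) = Add(Add(Mul(67, V), Mul(87, g)), Add(7, Mul(-1, 8))) = Add(Add(Mul(67, V), Mul(87, g)), Add(7, -8)) = Add(Add(Mul(67, V), Mul(87, g)), -1) = Add(-1, Mul(67, V), Mul(87, g)))
f = 1316 (f = Add(-4, Mul(Rational(1, 4), Add(789, 4491))) = Add(-4, Mul(Rational(1, 4), 5280)) = Add(-4, 1320) = 1316)
Mul(Add(-30836, -19705), Pow(Add(f, Function('A')(Mul(-1, -56), 192)), -1)) = Mul(Add(-30836, -19705), Pow(Add(1316, Add(-1, Mul(67, Mul(-1, -56)), Mul(87, 192))), -1)) = Mul(-50541, Pow(Add(1316, Add(-1, Mul(67, 56), 16704)), -1)) = Mul(-50541, Pow(Add(1316, Add(-1, 3752, 16704)), -1)) = Mul(-50541, Pow(Add(1316, 20455), -1)) = Mul(-50541, Pow(21771, -1)) = Mul(-50541, Rational(1, 21771)) = Rational(-16847, 7257)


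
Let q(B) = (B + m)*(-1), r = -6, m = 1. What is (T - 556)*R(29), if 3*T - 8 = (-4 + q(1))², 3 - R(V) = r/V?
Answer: -1736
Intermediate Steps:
R(V) = 3 + 6/V (R(V) = 3 - (-6)/V = 3 + 6/V)
q(B) = -1 - B (q(B) = (B + 1)*(-1) = (1 + B)*(-1) = -1 - B)
T = 44/3 (T = 8/3 + (-4 + (-1 - 1*1))²/3 = 8/3 + (-4 + (-1 - 1))²/3 = 8/3 + (-4 - 2)²/3 = 8/3 + (⅓)*(-6)² = 8/3 + (⅓)*36 = 8/3 + 12 = 44/3 ≈ 14.667)
(T - 556)*R(29) = (44/3 - 556)*(3 + 6/29) = -1624*(3 + 6*(1/29))/3 = -1624*(3 + 6/29)/3 = -1624/3*93/29 = -1736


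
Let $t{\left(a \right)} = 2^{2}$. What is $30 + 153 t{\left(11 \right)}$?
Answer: $642$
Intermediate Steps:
$t{\left(a \right)} = 4$
$30 + 153 t{\left(11 \right)} = 30 + 153 \cdot 4 = 30 + 612 = 642$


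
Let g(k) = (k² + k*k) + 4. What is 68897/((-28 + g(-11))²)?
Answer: 68897/47524 ≈ 1.4497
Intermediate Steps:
g(k) = 4 + 2*k² (g(k) = (k² + k²) + 4 = 2*k² + 4 = 4 + 2*k²)
68897/((-28 + g(-11))²) = 68897/((-28 + (4 + 2*(-11)²))²) = 68897/((-28 + (4 + 2*121))²) = 68897/((-28 + (4 + 242))²) = 68897/((-28 + 246)²) = 68897/(218²) = 68897/47524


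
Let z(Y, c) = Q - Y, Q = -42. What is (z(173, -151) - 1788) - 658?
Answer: -2661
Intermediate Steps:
z(Y, c) = -42 - Y
(z(173, -151) - 1788) - 658 = ((-42 - 1*173) - 1788) - 658 = ((-42 - 173) - 1788) - 658 = (-215 - 1788) - 658 = -2003 - 658 = -2661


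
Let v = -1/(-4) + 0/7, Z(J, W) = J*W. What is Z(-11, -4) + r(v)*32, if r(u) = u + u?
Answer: 60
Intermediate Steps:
v = 1/4 (v = -1*(-1/4) + 0*(1/7) = 1/4 + 0 = 1/4 ≈ 0.25000)
r(u) = 2*u
Z(-11, -4) + r(v)*32 = -11*(-4) + (2*(1/4))*32 = 44 + (1/2)*32 = 44 + 16 = 60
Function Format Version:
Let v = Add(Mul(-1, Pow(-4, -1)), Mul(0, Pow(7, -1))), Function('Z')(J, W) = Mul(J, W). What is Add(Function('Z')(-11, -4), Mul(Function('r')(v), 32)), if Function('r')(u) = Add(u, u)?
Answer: 60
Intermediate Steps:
v = Rational(1, 4) (v = Add(Mul(-1, Rational(-1, 4)), Mul(0, Rational(1, 7))) = Add(Rational(1, 4), 0) = Rational(1, 4) ≈ 0.25000)
Function('r')(u) = Mul(2, u)
Add(Function('Z')(-11, -4), Mul(Function('r')(v), 32)) = Add(Mul(-11, -4), Mul(Mul(2, Rational(1, 4)), 32)) = Add(44, Mul(Rational(1, 2), 32)) = Add(44, 16) = 60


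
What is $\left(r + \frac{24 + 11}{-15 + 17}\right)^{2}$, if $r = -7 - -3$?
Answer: $\frac{729}{4} \approx 182.25$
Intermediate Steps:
$r = -4$ ($r = -7 + 3 = -4$)
$\left(r + \frac{24 + 11}{-15 + 17}\right)^{2} = \left(-4 + \frac{24 + 11}{-15 + 17}\right)^{2} = \left(-4 + \frac{35}{2}\right)^{2} = \left(\frac{27}{2}\right)^{2} = \frac{729}{4}$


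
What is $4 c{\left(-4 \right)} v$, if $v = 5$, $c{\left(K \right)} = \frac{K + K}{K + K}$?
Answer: $20$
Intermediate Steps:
$c{\left(K \right)} = 1$ ($c{\left(K \right)} = \frac{2 K}{2 K} = 2 K \frac{1}{2 K} = 1$)
$4 c{\left(-4 \right)} v = 4 \cdot 1 \cdot 5 = 4 \cdot 5 = 20$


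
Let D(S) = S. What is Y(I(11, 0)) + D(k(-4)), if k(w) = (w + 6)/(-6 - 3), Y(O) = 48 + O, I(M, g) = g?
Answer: 430/9 ≈ 47.778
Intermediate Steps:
k(w) = -2/3 - w/9 (k(w) = (6 + w)/(-9) = (6 + w)*(-1/9) = -2/3 - w/9)
Y(I(11, 0)) + D(k(-4)) = (48 + 0) + (-2/3 - 1/9*(-4)) = 48 + (-2/3 + 4/9) = 48 - 2/9 = 430/9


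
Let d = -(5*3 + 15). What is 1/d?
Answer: -1/30 ≈ -0.033333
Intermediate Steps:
d = -30 (d = -(15 + 15) = -1*30 = -30)
1/d = 1/(-30) = -1/30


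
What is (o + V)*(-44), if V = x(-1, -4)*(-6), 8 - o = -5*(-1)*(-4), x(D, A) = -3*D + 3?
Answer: 352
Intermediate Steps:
x(D, A) = 3 - 3*D
o = 28 (o = 8 - (-5*(-1))*(-4) = 8 - 5*(-4) = 8 - 1*(-20) = 8 + 20 = 28)
V = -36 (V = (3 - 3*(-1))*(-6) = (3 + 3)*(-6) = 6*(-6) = -36)
(o + V)*(-44) = (28 - 36)*(-44) = -8*(-44) = 352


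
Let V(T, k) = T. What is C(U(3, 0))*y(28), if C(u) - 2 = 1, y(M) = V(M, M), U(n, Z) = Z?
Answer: 84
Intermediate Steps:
y(M) = M
C(u) = 3 (C(u) = 2 + 1 = 3)
C(U(3, 0))*y(28) = 3*28 = 84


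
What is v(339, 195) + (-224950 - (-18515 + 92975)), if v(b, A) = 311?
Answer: -299099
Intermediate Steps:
v(339, 195) + (-224950 - (-18515 + 92975)) = 311 + (-224950 - (-18515 + 92975)) = 311 + (-224950 - 1*74460) = 311 + (-224950 - 74460) = 311 - 299410 = -299099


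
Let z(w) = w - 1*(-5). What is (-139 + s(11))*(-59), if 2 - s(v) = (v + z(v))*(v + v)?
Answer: 43129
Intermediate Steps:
z(w) = 5 + w (z(w) = w + 5 = 5 + w)
s(v) = 2 - 2*v*(5 + 2*v) (s(v) = 2 - (v + (5 + v))*(v + v) = 2 - (5 + 2*v)*2*v = 2 - 2*v*(5 + 2*v))
(-139 + s(11))*(-59) = (-139 + (2 - 10*11 - 4*11²))*(-59) = (-139 + (2 - 110 - 4*121))*(-59) = (-139 + (2 - 110 - 484))*(-59) = (-139 - 592)*(-59) = -731*(-59) = 43129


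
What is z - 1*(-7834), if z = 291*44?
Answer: 20638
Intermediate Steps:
z = 12804
z - 1*(-7834) = 12804 - 1*(-7834) = 12804 + 7834 = 20638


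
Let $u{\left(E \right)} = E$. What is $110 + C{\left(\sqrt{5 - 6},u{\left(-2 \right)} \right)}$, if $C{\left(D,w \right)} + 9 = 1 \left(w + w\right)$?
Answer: $97$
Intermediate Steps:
$C{\left(D,w \right)} = -9 + 2 w$ ($C{\left(D,w \right)} = -9 + 1 \left(w + w\right) = -9 + 1 \cdot 2 w = -9 + 2 w$)
$110 + C{\left(\sqrt{5 - 6},u{\left(-2 \right)} \right)} = 110 + \left(-9 + 2 \left(-2\right)\right) = 110 - 13 = 97$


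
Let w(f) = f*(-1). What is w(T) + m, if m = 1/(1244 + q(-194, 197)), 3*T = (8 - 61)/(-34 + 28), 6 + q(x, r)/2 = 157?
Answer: -20480/6957 ≈ -2.9438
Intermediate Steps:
q(x, r) = 302 (q(x, r) = -12 + 2*157 = -12 + 314 = 302)
T = 53/18 (T = ((8 - 61)/(-34 + 28))/3 = (-53/(-6))/3 = (-53*(-1/6))/3 = (1/3)*(53/6) = 53/18 ≈ 2.9444)
w(f) = -f
m = 1/1546 (m = 1/(1244 + 302) = 1/1546 ≈ 0.00064683)
w(T) + m = -1*53/18 + 1/1546 = -53/18 + 1/1546 = -20480/6957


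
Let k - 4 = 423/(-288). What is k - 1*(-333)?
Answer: 10737/32 ≈ 335.53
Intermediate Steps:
k = 81/32 (k = 4 + 423/(-288) = 4 + 423*(-1/288) = 4 - 47/32 = 81/32 ≈ 2.5313)
k - 1*(-333) = 81/32 - 1*(-333) = 81/32 + 333 = 10737/32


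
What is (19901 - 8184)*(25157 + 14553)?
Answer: 465282070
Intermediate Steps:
(19901 - 8184)*(25157 + 14553) = 11717*39710 = 465282070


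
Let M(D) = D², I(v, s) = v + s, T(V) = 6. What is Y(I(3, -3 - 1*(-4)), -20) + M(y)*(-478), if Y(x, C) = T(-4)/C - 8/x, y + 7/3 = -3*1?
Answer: -1223887/90 ≈ -13599.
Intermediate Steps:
y = -16/3 (y = -7/3 - 3*1 = -7/3 - 3 = -16/3 ≈ -5.3333)
I(v, s) = s + v
Y(x, C) = -8/x + 6/C (Y(x, C) = 6/C - 8/x = -8/x + 6/C)
Y(I(3, -3 - 1*(-4)), -20) + M(y)*(-478) = (-8/((-3 - 1*(-4)) + 3) + 6/(-20)) + (-16/3)²*(-478) = (-8/((-3 + 4) + 3) + 6*(-1/20)) + (256/9)*(-478) = (-8/(1 + 3) - 3/10) - 122368/9 = (-8/4 - 3/10) - 122368/9 = (-8*¼ - 3/10) - 122368/9 = (-2 - 3/10) - 122368/9 = -23/10 - 122368/9 = -1223887/90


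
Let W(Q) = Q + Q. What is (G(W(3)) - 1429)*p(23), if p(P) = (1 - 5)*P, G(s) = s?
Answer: 130916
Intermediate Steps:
W(Q) = 2*Q
p(P) = -4*P
(G(W(3)) - 1429)*p(23) = (2*3 - 1429)*(-4*23) = (6 - 1429)*(-92) = -1423*(-92) = 130916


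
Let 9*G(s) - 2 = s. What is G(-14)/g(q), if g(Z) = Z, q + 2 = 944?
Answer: -2/1413 ≈ -0.0014154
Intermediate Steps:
q = 942 (q = -2 + 944 = 942)
G(s) = 2/9 + s/9
G(-14)/g(q) = (2/9 + (⅑)*(-14))/942 = (2/9 - 14/9)*(1/942) = -4/3*1/942 = -2/1413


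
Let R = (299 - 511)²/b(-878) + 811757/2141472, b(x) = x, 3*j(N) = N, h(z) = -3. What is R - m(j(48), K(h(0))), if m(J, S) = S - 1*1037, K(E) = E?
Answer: 929943658859/940106208 ≈ 989.19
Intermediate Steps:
j(N) = N/3
m(J, S) = -1037 + S (m(J, S) = S - 1037 = -1037 + S)
R = -47766797461/940106208 (R = (299 - 511)²/(-878) + 811757/2141472 = (-212)²*(-1/878) + 811757*(1/2141472) = 44944*(-1/878) + 811757/2141472 = -22472/439 + 811757/2141472 = -47766797461/940106208 ≈ -50.810)
R - m(j(48), K(h(0))) = -47766797461/940106208 - (-1037 - 3) = -47766797461/940106208 - 1*(-1040) = -47766797461/940106208 + 1040 = 929943658859/940106208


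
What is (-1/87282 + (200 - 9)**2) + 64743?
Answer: 8835033167/87282 ≈ 1.0122e+5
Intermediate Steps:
(-1/87282 + (200 - 9)**2) + 64743 = (-1*1/87282 + 191**2) + 64743 = (-1/87282 + 36481) + 64743 = 3184134641/87282 + 64743 = 8835033167/87282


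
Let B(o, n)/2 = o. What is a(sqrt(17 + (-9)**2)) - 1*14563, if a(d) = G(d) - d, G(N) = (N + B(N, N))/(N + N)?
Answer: -29123/2 - 7*sqrt(2) ≈ -14571.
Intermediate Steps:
B(o, n) = 2*o
G(N) = 3/2 (G(N) = (N + 2*N)/(N + N) = (3*N)/((2*N)) = (3*N)*(1/(2*N)) = 3/2)
a(d) = 3/2 - d
a(sqrt(17 + (-9)**2)) - 1*14563 = (3/2 - sqrt(17 + (-9)**2)) - 1*14563 = (3/2 - sqrt(17 + 81)) - 14563 = (3/2 - sqrt(98)) - 14563 = (3/2 - 7*sqrt(2)) - 14563 = -29123/2 - 7*sqrt(2)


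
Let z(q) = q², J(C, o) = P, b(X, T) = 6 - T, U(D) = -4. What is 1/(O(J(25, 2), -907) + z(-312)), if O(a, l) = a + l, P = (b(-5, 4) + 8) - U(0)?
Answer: 1/96451 ≈ 1.0368e-5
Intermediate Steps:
P = 14 (P = ((6 - 1*4) + 8) - 1*(-4) = ((6 - 4) + 8) + 4 = (2 + 8) + 4 = 10 + 4 = 14)
J(C, o) = 14
1/(O(J(25, 2), -907) + z(-312)) = 1/((14 - 907) + (-312)²) = 1/(-893 + 97344) = 1/96451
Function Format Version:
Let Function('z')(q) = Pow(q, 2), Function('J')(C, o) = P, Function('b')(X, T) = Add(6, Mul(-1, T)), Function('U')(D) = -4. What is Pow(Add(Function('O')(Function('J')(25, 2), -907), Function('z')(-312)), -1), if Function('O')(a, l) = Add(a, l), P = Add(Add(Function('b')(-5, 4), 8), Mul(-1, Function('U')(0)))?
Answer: Rational(1, 96451) ≈ 1.0368e-5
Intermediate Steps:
P = 14 (P = Add(Add(Add(6, Mul(-1, 4)), 8), Mul(-1, -4)) = Add(Add(Add(6, -4), 8), 4) = Add(Add(2, 8), 4) = Add(10, 4) = 14)
Function('J')(C, o) = 14
Pow(Add(Function('O')(Function('J')(25, 2), -907), Function('z')(-312)), -1) = Pow(Add(Add(14, -907), Pow(-312, 2)), -1) = Pow(Add(-893, 97344), -1) = Pow(96451, -1) = Rational(1, 96451)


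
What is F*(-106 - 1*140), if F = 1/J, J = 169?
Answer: -246/169 ≈ -1.4556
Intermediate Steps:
F = 1/169 ≈ 0.0059172
F*(-106 - 1*140) = (-106 - 1*140)/169 = (-106 - 140)/169 = (1/169)*(-246) = -246/169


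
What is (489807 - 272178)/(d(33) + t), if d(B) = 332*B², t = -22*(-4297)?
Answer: 217629/456082 ≈ 0.47717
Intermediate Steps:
t = 94534
(489807 - 272178)/(d(33) + t) = (489807 - 272178)/(332*33² + 94534) = 217629/(332*1089 + 94534) = 217629/(361548 + 94534) = 217629/456082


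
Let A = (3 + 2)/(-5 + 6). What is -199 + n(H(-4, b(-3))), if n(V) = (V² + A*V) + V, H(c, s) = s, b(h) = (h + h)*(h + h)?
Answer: 1313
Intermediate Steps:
b(h) = 4*h² (b(h) = (2*h)*(2*h) = 4*h²)
A = 5 (A = 5/1 = 5*1 = 5)
n(V) = V² + 6*V (n(V) = (V² + 5*V) + V = V² + 6*V)
-199 + n(H(-4, b(-3))) = -199 + (4*(-3)²)*(6 + 4*(-3)²) = -199 + (4*9)*(6 + 4*9) = -199 + 36*(6 + 36) = -199 + 36*42 = -199 + 1512 = 1313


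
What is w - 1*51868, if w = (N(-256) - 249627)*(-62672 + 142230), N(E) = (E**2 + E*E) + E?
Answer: -9452417406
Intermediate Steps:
N(E) = E + 2*E**2 (N(E) = (E**2 + E**2) + E = 2*E**2 + E = E + 2*E**2)
w = -9452365538 (w = (-256*(1 + 2*(-256)) - 249627)*(-62672 + 142230) = (-256*(1 - 512) - 249627)*79558 = (-256*(-511) - 249627)*79558 = (130816 - 249627)*79558 = -118811*79558 = -9452365538)
w - 1*51868 = -9452365538 - 1*51868 = -9452365538 - 51868 = -9452417406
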